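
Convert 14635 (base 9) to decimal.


Positional values (base 9):
  5 × 9^0 = 5 × 1 = 5
  3 × 9^1 = 3 × 9 = 27
  6 × 9^2 = 6 × 81 = 486
  4 × 9^3 = 4 × 729 = 2916
  1 × 9^4 = 1 × 6561 = 6561
Sum = 5 + 27 + 486 + 2916 + 6561
= 9995


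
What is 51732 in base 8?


Divide by 8 repeatedly:
51732 ÷ 8 = 6466 remainder 4
6466 ÷ 8 = 808 remainder 2
808 ÷ 8 = 101 remainder 0
101 ÷ 8 = 12 remainder 5
12 ÷ 8 = 1 remainder 4
1 ÷ 8 = 0 remainder 1
Reading remainders bottom-up:
= 0o145024


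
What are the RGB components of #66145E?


Hex: #66145E
R = 66₁₆ = 102
G = 14₁₆ = 20
B = 5E₁₆ = 94
= RGB(102, 20, 94)


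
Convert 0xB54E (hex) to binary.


Each hex digit → 4 binary bits:
  B = 1011
  5 = 0101
  4 = 0100
  E = 1110
Concatenate: 1011 0101 0100 1110
= 1011010101001110


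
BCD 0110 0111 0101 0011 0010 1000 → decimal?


Each 4-bit group → digit:
  0110 → 6
  0111 → 7
  0101 → 5
  0011 → 3
  0010 → 2
  1000 → 8
= 675328


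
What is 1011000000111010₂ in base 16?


Group into 4-bit nibbles: 1011000000111010
  1011 = B
  0000 = 0
  0011 = 3
  1010 = A
= 0xB03A


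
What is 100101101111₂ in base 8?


Group into 3-bit groups: 100101101111
  100 = 4
  101 = 5
  101 = 5
  111 = 7
= 0o4557


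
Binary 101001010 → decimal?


Positional values:
Bit 1: 1 × 2^1 = 2
Bit 3: 1 × 2^3 = 8
Bit 6: 1 × 2^6 = 64
Bit 8: 1 × 2^8 = 256
Sum = 2 + 8 + 64 + 256
= 330


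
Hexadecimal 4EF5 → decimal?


Positional values:
Position 0: 5 × 16^0 = 5 × 1 = 5
Position 1: F × 16^1 = 15 × 16 = 240
Position 2: E × 16^2 = 14 × 256 = 3584
Position 3: 4 × 16^3 = 4 × 4096 = 16384
Sum = 5 + 240 + 3584 + 16384
= 20213


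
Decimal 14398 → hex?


Divide by 16 repeatedly:
14398 ÷ 16 = 899 remainder 14 (E)
899 ÷ 16 = 56 remainder 3 (3)
56 ÷ 16 = 3 remainder 8 (8)
3 ÷ 16 = 0 remainder 3 (3)
Reading remainders bottom-up:
= 0x383E


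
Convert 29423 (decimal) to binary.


Divide by 2 repeatedly:
29423 ÷ 2 = 14711 remainder 1
14711 ÷ 2 = 7355 remainder 1
7355 ÷ 2 = 3677 remainder 1
3677 ÷ 2 = 1838 remainder 1
1838 ÷ 2 = 919 remainder 0
919 ÷ 2 = 459 remainder 1
459 ÷ 2 = 229 remainder 1
229 ÷ 2 = 114 remainder 1
114 ÷ 2 = 57 remainder 0
57 ÷ 2 = 28 remainder 1
28 ÷ 2 = 14 remainder 0
14 ÷ 2 = 7 remainder 0
7 ÷ 2 = 3 remainder 1
3 ÷ 2 = 1 remainder 1
1 ÷ 2 = 0 remainder 1
Reading remainders bottom-up:
= 111001011101111


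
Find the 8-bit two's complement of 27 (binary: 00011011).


Original: 00011011
Step 1 - Invert all bits: 11100100
Step 2 - Add 1: 11100100 + 1
= 11100101 (represents -27)


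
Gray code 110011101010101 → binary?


Gray code: 110011101010101
MSB stays the same: 1
Each subsequent bit = prev_binary XOR current_gray:
  B[1] = 1 XOR 1 = 0
  B[2] = 0 XOR 0 = 0
  B[3] = 0 XOR 0 = 0
  B[4] = 0 XOR 1 = 1
  B[5] = 1 XOR 1 = 0
  B[6] = 0 XOR 1 = 1
  B[7] = 1 XOR 0 = 1
  B[8] = 1 XOR 1 = 0
  B[9] = 0 XOR 0 = 0
  B[10] = 0 XOR 1 = 1
  B[11] = 1 XOR 0 = 1
  B[12] = 1 XOR 1 = 0
  B[13] = 0 XOR 0 = 0
  B[14] = 0 XOR 1 = 1
= 100010110011001 (17817 decimal)


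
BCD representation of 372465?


Each digit → 4-bit binary:
  3 → 0011
  7 → 0111
  2 → 0010
  4 → 0100
  6 → 0110
  5 → 0101
= 0011 0111 0010 0100 0110 0101


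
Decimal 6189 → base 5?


Divide by 5 repeatedly:
6189 ÷ 5 = 1237 remainder 4
1237 ÷ 5 = 247 remainder 2
247 ÷ 5 = 49 remainder 2
49 ÷ 5 = 9 remainder 4
9 ÷ 5 = 1 remainder 4
1 ÷ 5 = 0 remainder 1
Reading remainders bottom-up:
= 144224


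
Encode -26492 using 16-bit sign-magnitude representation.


Sign bit: 1 (negative)
Magnitude: 26492 = 110011101111100
= 1110011101111100


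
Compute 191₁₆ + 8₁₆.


Align and add column by column (LSB to MSB, each column mod 16 with carry):
  0191
+ 0008
  ----
  col 0: 1(1) + 8(8) + 0 (carry in) = 9 → 9(9), carry out 0
  col 1: 9(9) + 0(0) + 0 (carry in) = 9 → 9(9), carry out 0
  col 2: 1(1) + 0(0) + 0 (carry in) = 1 → 1(1), carry out 0
  col 3: 0(0) + 0(0) + 0 (carry in) = 0 → 0(0), carry out 0
Reading digits MSB→LSB: 0199
Strip leading zeros: 199
= 0x199


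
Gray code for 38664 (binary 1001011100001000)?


Binary: 1001011100001000
Gray code: G = B XOR (B >> 1)
B >> 1 = 0100101110000100
1001011100001000 XOR 0100101110000100:
  1 XOR 0 = 1
  0 XOR 1 = 1
  0 XOR 0 = 0
  1 XOR 0 = 1
  0 XOR 1 = 1
  1 XOR 0 = 1
  1 XOR 1 = 0
  1 XOR 1 = 0
  0 XOR 1 = 1
  0 XOR 0 = 0
  0 XOR 0 = 0
  0 XOR 0 = 0
  1 XOR 0 = 1
  0 XOR 1 = 1
  0 XOR 0 = 0
  0 XOR 0 = 0
= 1101110010001100


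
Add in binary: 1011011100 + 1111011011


Align and add column by column (LSB to MSB, carry propagating):
  01011011100
+ 01111011011
  -----------
  col 0: 0 + 1 + 0 (carry in) = 1 → bit 1, carry out 0
  col 1: 0 + 1 + 0 (carry in) = 1 → bit 1, carry out 0
  col 2: 1 + 0 + 0 (carry in) = 1 → bit 1, carry out 0
  col 3: 1 + 1 + 0 (carry in) = 2 → bit 0, carry out 1
  col 4: 1 + 1 + 1 (carry in) = 3 → bit 1, carry out 1
  col 5: 0 + 0 + 1 (carry in) = 1 → bit 1, carry out 0
  col 6: 1 + 1 + 0 (carry in) = 2 → bit 0, carry out 1
  col 7: 1 + 1 + 1 (carry in) = 3 → bit 1, carry out 1
  col 8: 0 + 1 + 1 (carry in) = 2 → bit 0, carry out 1
  col 9: 1 + 1 + 1 (carry in) = 3 → bit 1, carry out 1
  col 10: 0 + 0 + 1 (carry in) = 1 → bit 1, carry out 0
Reading bits MSB→LSB: 11010110111
Strip leading zeros: 11010110111
= 11010110111


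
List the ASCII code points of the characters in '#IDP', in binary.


String: '#IDP'  (4 characters)
Per-character ASCII lookup:
  '#': special character: '#' = 35 → 100011
  'I': uppercase starts at 65: 'I' = 65 + 8 = 73 → 1001001
  'D': uppercase starts at 65: 'D' = 65 + 3 = 68 → 1000100
  'P': uppercase starts at 65: 'P' = 65 + 15 = 80 → 1010000
= 100011 1001001 1000100 1010000


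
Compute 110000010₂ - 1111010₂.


Align and subtract column by column (LSB to MSB, borrowing when needed):
  110000010
- 001111010
  ---------
  col 0: (0 - 0 borrow-in) - 0 → 0 - 0 = 0, borrow out 0
  col 1: (1 - 0 borrow-in) - 1 → 1 - 1 = 0, borrow out 0
  col 2: (0 - 0 borrow-in) - 0 → 0 - 0 = 0, borrow out 0
  col 3: (0 - 0 borrow-in) - 1 → borrow from next column: (0+2) - 1 = 1, borrow out 1
  col 4: (0 - 1 borrow-in) - 1 → borrow from next column: (-1+2) - 1 = 0, borrow out 1
  col 5: (0 - 1 borrow-in) - 1 → borrow from next column: (-1+2) - 1 = 0, borrow out 1
  col 6: (0 - 1 borrow-in) - 1 → borrow from next column: (-1+2) - 1 = 0, borrow out 1
  col 7: (1 - 1 borrow-in) - 0 → 0 - 0 = 0, borrow out 0
  col 8: (1 - 0 borrow-in) - 0 → 1 - 0 = 1, borrow out 0
Reading bits MSB→LSB: 100001000
Strip leading zeros: 100001000
= 100001000


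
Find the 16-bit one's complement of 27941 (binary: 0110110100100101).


Original: 0110110100100101
Invert all bits:
  bit 0: 0 → 1
  bit 1: 1 → 0
  bit 2: 1 → 0
  bit 3: 0 → 1
  bit 4: 1 → 0
  bit 5: 1 → 0
  bit 6: 0 → 1
  bit 7: 1 → 0
  bit 8: 0 → 1
  bit 9: 0 → 1
  bit 10: 1 → 0
  bit 11: 0 → 1
  bit 12: 0 → 1
  bit 13: 1 → 0
  bit 14: 0 → 1
  bit 15: 1 → 0
= 1001001011011010


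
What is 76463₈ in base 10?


Positional values:
Position 0: 3 × 8^0 = 3
Position 1: 6 × 8^1 = 48
Position 2: 4 × 8^2 = 256
Position 3: 6 × 8^3 = 3072
Position 4: 7 × 8^4 = 28672
Sum = 3 + 48 + 256 + 3072 + 28672
= 32051


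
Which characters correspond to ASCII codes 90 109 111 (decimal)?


Codes (decimal): 90 109 111
Per-code ASCII lookup:
  90  (range 65-90: uppercase, 90 - 65 = 25) → 'Z'
  109  (range 97-122: lowercase, 109 - 97 = 12) → 'm'
  111  (range 97-122: lowercase, 111 - 97 = 14) → 'o'
= 'Zmo'


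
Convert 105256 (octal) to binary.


Each octal digit → 3 binary bits:
  1 = 001
  0 = 000
  5 = 101
  2 = 010
  5 = 101
  6 = 110
Concatenate: 001 000 101 010 101 110
= 001000101010101110


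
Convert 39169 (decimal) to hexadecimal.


Divide by 16 repeatedly:
39169 ÷ 16 = 2448 remainder 1 (1)
2448 ÷ 16 = 153 remainder 0 (0)
153 ÷ 16 = 9 remainder 9 (9)
9 ÷ 16 = 0 remainder 9 (9)
Reading remainders bottom-up:
= 0x9901


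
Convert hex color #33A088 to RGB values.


Hex: #33A088
R = 33₁₆ = 51
G = A0₁₆ = 160
B = 88₁₆ = 136
= RGB(51, 160, 136)


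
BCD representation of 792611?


Each digit → 4-bit binary:
  7 → 0111
  9 → 1001
  2 → 0010
  6 → 0110
  1 → 0001
  1 → 0001
= 0111 1001 0010 0110 0001 0001


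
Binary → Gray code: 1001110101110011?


Binary: 1001110101110011
Gray code: G = B XOR (B >> 1)
B >> 1 = 0100111010111001
1001110101110011 XOR 0100111010111001:
  1 XOR 0 = 1
  0 XOR 1 = 1
  0 XOR 0 = 0
  1 XOR 0 = 1
  1 XOR 1 = 0
  1 XOR 1 = 0
  0 XOR 1 = 1
  1 XOR 0 = 1
  0 XOR 1 = 1
  1 XOR 0 = 1
  1 XOR 1 = 0
  1 XOR 1 = 0
  0 XOR 1 = 1
  0 XOR 0 = 0
  1 XOR 0 = 1
  1 XOR 1 = 0
= 1101001111001010


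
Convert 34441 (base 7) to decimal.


Positional values (base 7):
  1 × 7^0 = 1 × 1 = 1
  4 × 7^1 = 4 × 7 = 28
  4 × 7^2 = 4 × 49 = 196
  4 × 7^3 = 4 × 343 = 1372
  3 × 7^4 = 3 × 2401 = 7203
Sum = 1 + 28 + 196 + 1372 + 7203
= 8800


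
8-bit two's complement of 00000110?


Original: 00000110
Step 1 - Invert all bits: 11111001
Step 2 - Add 1: 11111001 + 1
= 11111010 (represents -6)


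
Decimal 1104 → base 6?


Divide by 6 repeatedly:
1104 ÷ 6 = 184 remainder 0
184 ÷ 6 = 30 remainder 4
30 ÷ 6 = 5 remainder 0
5 ÷ 6 = 0 remainder 5
Reading remainders bottom-up:
= 5040


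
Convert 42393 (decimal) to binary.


Divide by 2 repeatedly:
42393 ÷ 2 = 21196 remainder 1
21196 ÷ 2 = 10598 remainder 0
10598 ÷ 2 = 5299 remainder 0
5299 ÷ 2 = 2649 remainder 1
2649 ÷ 2 = 1324 remainder 1
1324 ÷ 2 = 662 remainder 0
662 ÷ 2 = 331 remainder 0
331 ÷ 2 = 165 remainder 1
165 ÷ 2 = 82 remainder 1
82 ÷ 2 = 41 remainder 0
41 ÷ 2 = 20 remainder 1
20 ÷ 2 = 10 remainder 0
10 ÷ 2 = 5 remainder 0
5 ÷ 2 = 2 remainder 1
2 ÷ 2 = 1 remainder 0
1 ÷ 2 = 0 remainder 1
Reading remainders bottom-up:
= 1010010110011001


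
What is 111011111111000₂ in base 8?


Group into 3-bit groups: 111011111111000
  111 = 7
  011 = 3
  111 = 7
  111 = 7
  000 = 0
= 0o73770


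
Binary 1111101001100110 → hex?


Group into 4-bit nibbles: 1111101001100110
  1111 = F
  1010 = A
  0110 = 6
  0110 = 6
= 0xFA66


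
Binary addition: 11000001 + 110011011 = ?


Align and add column by column (LSB to MSB, carry propagating):
  0011000001
+ 0110011011
  ----------
  col 0: 1 + 1 + 0 (carry in) = 2 → bit 0, carry out 1
  col 1: 0 + 1 + 1 (carry in) = 2 → bit 0, carry out 1
  col 2: 0 + 0 + 1 (carry in) = 1 → bit 1, carry out 0
  col 3: 0 + 1 + 0 (carry in) = 1 → bit 1, carry out 0
  col 4: 0 + 1 + 0 (carry in) = 1 → bit 1, carry out 0
  col 5: 0 + 0 + 0 (carry in) = 0 → bit 0, carry out 0
  col 6: 1 + 0 + 0 (carry in) = 1 → bit 1, carry out 0
  col 7: 1 + 1 + 0 (carry in) = 2 → bit 0, carry out 1
  col 8: 0 + 1 + 1 (carry in) = 2 → bit 0, carry out 1
  col 9: 0 + 0 + 1 (carry in) = 1 → bit 1, carry out 0
Reading bits MSB→LSB: 1001011100
Strip leading zeros: 1001011100
= 1001011100


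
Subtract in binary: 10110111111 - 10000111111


Align and subtract column by column (LSB to MSB, borrowing when needed):
  10110111111
- 10000111111
  -----------
  col 0: (1 - 0 borrow-in) - 1 → 1 - 1 = 0, borrow out 0
  col 1: (1 - 0 borrow-in) - 1 → 1 - 1 = 0, borrow out 0
  col 2: (1 - 0 borrow-in) - 1 → 1 - 1 = 0, borrow out 0
  col 3: (1 - 0 borrow-in) - 1 → 1 - 1 = 0, borrow out 0
  col 4: (1 - 0 borrow-in) - 1 → 1 - 1 = 0, borrow out 0
  col 5: (1 - 0 borrow-in) - 1 → 1 - 1 = 0, borrow out 0
  col 6: (0 - 0 borrow-in) - 0 → 0 - 0 = 0, borrow out 0
  col 7: (1 - 0 borrow-in) - 0 → 1 - 0 = 1, borrow out 0
  col 8: (1 - 0 borrow-in) - 0 → 1 - 0 = 1, borrow out 0
  col 9: (0 - 0 borrow-in) - 0 → 0 - 0 = 0, borrow out 0
  col 10: (1 - 0 borrow-in) - 1 → 1 - 1 = 0, borrow out 0
Reading bits MSB→LSB: 00110000000
Strip leading zeros: 110000000
= 110000000


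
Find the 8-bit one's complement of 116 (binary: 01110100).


Original: 01110100
Invert all bits:
  bit 0: 0 → 1
  bit 1: 1 → 0
  bit 2: 1 → 0
  bit 3: 1 → 0
  bit 4: 0 → 1
  bit 5: 1 → 0
  bit 6: 0 → 1
  bit 7: 0 → 1
= 10001011


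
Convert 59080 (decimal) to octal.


Divide by 8 repeatedly:
59080 ÷ 8 = 7385 remainder 0
7385 ÷ 8 = 923 remainder 1
923 ÷ 8 = 115 remainder 3
115 ÷ 8 = 14 remainder 3
14 ÷ 8 = 1 remainder 6
1 ÷ 8 = 0 remainder 1
Reading remainders bottom-up:
= 0o163310


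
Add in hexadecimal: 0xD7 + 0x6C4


Align and add column by column (LSB to MSB, each column mod 16 with carry):
  00D7
+ 06C4
  ----
  col 0: 7(7) + 4(4) + 0 (carry in) = 11 → B(11), carry out 0
  col 1: D(13) + C(12) + 0 (carry in) = 25 → 9(9), carry out 1
  col 2: 0(0) + 6(6) + 1 (carry in) = 7 → 7(7), carry out 0
  col 3: 0(0) + 0(0) + 0 (carry in) = 0 → 0(0), carry out 0
Reading digits MSB→LSB: 079B
Strip leading zeros: 79B
= 0x79B


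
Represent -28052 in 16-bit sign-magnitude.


Sign bit: 1 (negative)
Magnitude: 28052 = 110110110010100
= 1110110110010100


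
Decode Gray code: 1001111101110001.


Gray code: 1001111101110001
MSB stays the same: 1
Each subsequent bit = prev_binary XOR current_gray:
  B[1] = 1 XOR 0 = 1
  B[2] = 1 XOR 0 = 1
  B[3] = 1 XOR 1 = 0
  B[4] = 0 XOR 1 = 1
  B[5] = 1 XOR 1 = 0
  B[6] = 0 XOR 1 = 1
  B[7] = 1 XOR 1 = 0
  B[8] = 0 XOR 0 = 0
  B[9] = 0 XOR 1 = 1
  B[10] = 1 XOR 1 = 0
  B[11] = 0 XOR 1 = 1
  B[12] = 1 XOR 0 = 1
  B[13] = 1 XOR 0 = 1
  B[14] = 1 XOR 0 = 1
  B[15] = 1 XOR 1 = 0
= 1110101001011110 (59998 decimal)


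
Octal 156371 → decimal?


Positional values:
Position 0: 1 × 8^0 = 1
Position 1: 7 × 8^1 = 56
Position 2: 3 × 8^2 = 192
Position 3: 6 × 8^3 = 3072
Position 4: 5 × 8^4 = 20480
Position 5: 1 × 8^5 = 32768
Sum = 1 + 56 + 192 + 3072 + 20480 + 32768
= 56569


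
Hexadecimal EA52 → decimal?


Positional values:
Position 0: 2 × 16^0 = 2 × 1 = 2
Position 1: 5 × 16^1 = 5 × 16 = 80
Position 2: A × 16^2 = 10 × 256 = 2560
Position 3: E × 16^3 = 14 × 4096 = 57344
Sum = 2 + 80 + 2560 + 57344
= 59986


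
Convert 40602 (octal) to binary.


Each octal digit → 3 binary bits:
  4 = 100
  0 = 000
  6 = 110
  0 = 000
  2 = 010
Concatenate: 100 000 110 000 010
= 100000110000010


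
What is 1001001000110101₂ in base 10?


Positional values:
Bit 0: 1 × 2^0 = 1
Bit 2: 1 × 2^2 = 4
Bit 4: 1 × 2^4 = 16
Bit 5: 1 × 2^5 = 32
Bit 9: 1 × 2^9 = 512
Bit 12: 1 × 2^12 = 4096
Bit 15: 1 × 2^15 = 32768
Sum = 1 + 4 + 16 + 32 + 512 + 4096 + 32768
= 37429


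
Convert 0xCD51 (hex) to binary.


Each hex digit → 4 binary bits:
  C = 1100
  D = 1101
  5 = 0101
  1 = 0001
Concatenate: 1100 1101 0101 0001
= 1100110101010001


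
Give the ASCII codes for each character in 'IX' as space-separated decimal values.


String: 'IX'  (2 characters)
Per-character ASCII lookup:
  'I': uppercase starts at 65: 'I' = 65 + 8 = 73
  'X': uppercase starts at 65: 'X' = 65 + 23 = 88
= 73 88


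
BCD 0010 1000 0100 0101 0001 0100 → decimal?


Each 4-bit group → digit:
  0010 → 2
  1000 → 8
  0100 → 4
  0101 → 5
  0001 → 1
  0100 → 4
= 284514


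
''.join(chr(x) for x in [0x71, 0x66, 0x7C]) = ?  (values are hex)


Codes (hex): 0x71 0x66 0x7C
Per-code ASCII lookup:
  0x71 = 113  (range 97-122: lowercase, 113 - 97 = 16) → 'q'
  0x66 = 102  (range 97-122: lowercase, 102 - 97 = 5) → 'f'
  0x7C = 124  (special character) → '|'
= 'qf|'


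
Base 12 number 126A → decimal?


Positional values (base 12):
  A × 12^0 = 10 × 1 = 10
  6 × 12^1 = 6 × 12 = 72
  2 × 12^2 = 2 × 144 = 288
  1 × 12^3 = 1 × 1728 = 1728
Sum = 10 + 72 + 288 + 1728
= 2098


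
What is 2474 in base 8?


Divide by 8 repeatedly:
2474 ÷ 8 = 309 remainder 2
309 ÷ 8 = 38 remainder 5
38 ÷ 8 = 4 remainder 6
4 ÷ 8 = 0 remainder 4
Reading remainders bottom-up:
= 0o4652


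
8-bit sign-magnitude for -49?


Sign bit: 1 (negative)
Magnitude: 49 = 0110001
= 10110001


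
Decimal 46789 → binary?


Divide by 2 repeatedly:
46789 ÷ 2 = 23394 remainder 1
23394 ÷ 2 = 11697 remainder 0
11697 ÷ 2 = 5848 remainder 1
5848 ÷ 2 = 2924 remainder 0
2924 ÷ 2 = 1462 remainder 0
1462 ÷ 2 = 731 remainder 0
731 ÷ 2 = 365 remainder 1
365 ÷ 2 = 182 remainder 1
182 ÷ 2 = 91 remainder 0
91 ÷ 2 = 45 remainder 1
45 ÷ 2 = 22 remainder 1
22 ÷ 2 = 11 remainder 0
11 ÷ 2 = 5 remainder 1
5 ÷ 2 = 2 remainder 1
2 ÷ 2 = 1 remainder 0
1 ÷ 2 = 0 remainder 1
Reading remainders bottom-up:
= 1011011011000101


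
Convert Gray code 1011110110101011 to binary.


Gray code: 1011110110101011
MSB stays the same: 1
Each subsequent bit = prev_binary XOR current_gray:
  B[1] = 1 XOR 0 = 1
  B[2] = 1 XOR 1 = 0
  B[3] = 0 XOR 1 = 1
  B[4] = 1 XOR 1 = 0
  B[5] = 0 XOR 1 = 1
  B[6] = 1 XOR 0 = 1
  B[7] = 1 XOR 1 = 0
  B[8] = 0 XOR 1 = 1
  B[9] = 1 XOR 0 = 1
  B[10] = 1 XOR 1 = 0
  B[11] = 0 XOR 0 = 0
  B[12] = 0 XOR 1 = 1
  B[13] = 1 XOR 0 = 1
  B[14] = 1 XOR 1 = 0
  B[15] = 0 XOR 1 = 1
= 1101011011001101 (54989 decimal)


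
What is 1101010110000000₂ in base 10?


Positional values:
Bit 7: 1 × 2^7 = 128
Bit 8: 1 × 2^8 = 256
Bit 10: 1 × 2^10 = 1024
Bit 12: 1 × 2^12 = 4096
Bit 14: 1 × 2^14 = 16384
Bit 15: 1 × 2^15 = 32768
Sum = 128 + 256 + 1024 + 4096 + 16384 + 32768
= 54656


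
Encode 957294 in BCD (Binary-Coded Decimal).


Each digit → 4-bit binary:
  9 → 1001
  5 → 0101
  7 → 0111
  2 → 0010
  9 → 1001
  4 → 0100
= 1001 0101 0111 0010 1001 0100


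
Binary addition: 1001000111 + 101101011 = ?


Align and add column by column (LSB to MSB, carry propagating):
  01001000111
+ 00101101011
  -----------
  col 0: 1 + 1 + 0 (carry in) = 2 → bit 0, carry out 1
  col 1: 1 + 1 + 1 (carry in) = 3 → bit 1, carry out 1
  col 2: 1 + 0 + 1 (carry in) = 2 → bit 0, carry out 1
  col 3: 0 + 1 + 1 (carry in) = 2 → bit 0, carry out 1
  col 4: 0 + 0 + 1 (carry in) = 1 → bit 1, carry out 0
  col 5: 0 + 1 + 0 (carry in) = 1 → bit 1, carry out 0
  col 6: 1 + 1 + 0 (carry in) = 2 → bit 0, carry out 1
  col 7: 0 + 0 + 1 (carry in) = 1 → bit 1, carry out 0
  col 8: 0 + 1 + 0 (carry in) = 1 → bit 1, carry out 0
  col 9: 1 + 0 + 0 (carry in) = 1 → bit 1, carry out 0
  col 10: 0 + 0 + 0 (carry in) = 0 → bit 0, carry out 0
Reading bits MSB→LSB: 01110110010
Strip leading zeros: 1110110010
= 1110110010


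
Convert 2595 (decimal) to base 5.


Divide by 5 repeatedly:
2595 ÷ 5 = 519 remainder 0
519 ÷ 5 = 103 remainder 4
103 ÷ 5 = 20 remainder 3
20 ÷ 5 = 4 remainder 0
4 ÷ 5 = 0 remainder 4
Reading remainders bottom-up:
= 40340


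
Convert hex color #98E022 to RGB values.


Hex: #98E022
R = 98₁₆ = 152
G = E0₁₆ = 224
B = 22₁₆ = 34
= RGB(152, 224, 34)


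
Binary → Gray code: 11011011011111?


Binary: 11011011011111
Gray code: G = B XOR (B >> 1)
B >> 1 = 01101101101111
11011011011111 XOR 01101101101111:
  1 XOR 0 = 1
  1 XOR 1 = 0
  0 XOR 1 = 1
  1 XOR 0 = 1
  1 XOR 1 = 0
  0 XOR 1 = 1
  1 XOR 0 = 1
  1 XOR 1 = 0
  0 XOR 1 = 1
  1 XOR 0 = 1
  1 XOR 1 = 0
  1 XOR 1 = 0
  1 XOR 1 = 0
  1 XOR 1 = 0
= 10110110110000


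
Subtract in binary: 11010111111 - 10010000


Align and subtract column by column (LSB to MSB, borrowing when needed):
  11010111111
- 00010010000
  -----------
  col 0: (1 - 0 borrow-in) - 0 → 1 - 0 = 1, borrow out 0
  col 1: (1 - 0 borrow-in) - 0 → 1 - 0 = 1, borrow out 0
  col 2: (1 - 0 borrow-in) - 0 → 1 - 0 = 1, borrow out 0
  col 3: (1 - 0 borrow-in) - 0 → 1 - 0 = 1, borrow out 0
  col 4: (1 - 0 borrow-in) - 1 → 1 - 1 = 0, borrow out 0
  col 5: (1 - 0 borrow-in) - 0 → 1 - 0 = 1, borrow out 0
  col 6: (0 - 0 borrow-in) - 0 → 0 - 0 = 0, borrow out 0
  col 7: (1 - 0 borrow-in) - 1 → 1 - 1 = 0, borrow out 0
  col 8: (0 - 0 borrow-in) - 0 → 0 - 0 = 0, borrow out 0
  col 9: (1 - 0 borrow-in) - 0 → 1 - 0 = 1, borrow out 0
  col 10: (1 - 0 borrow-in) - 0 → 1 - 0 = 1, borrow out 0
Reading bits MSB→LSB: 11000101111
Strip leading zeros: 11000101111
= 11000101111


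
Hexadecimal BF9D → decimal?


Positional values:
Position 0: D × 16^0 = 13 × 1 = 13
Position 1: 9 × 16^1 = 9 × 16 = 144
Position 2: F × 16^2 = 15 × 256 = 3840
Position 3: B × 16^3 = 11 × 4096 = 45056
Sum = 13 + 144 + 3840 + 45056
= 49053


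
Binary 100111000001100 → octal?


Group into 3-bit groups: 100111000001100
  100 = 4
  111 = 7
  000 = 0
  001 = 1
  100 = 4
= 0o47014


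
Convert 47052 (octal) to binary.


Each octal digit → 3 binary bits:
  4 = 100
  7 = 111
  0 = 000
  5 = 101
  2 = 010
Concatenate: 100 111 000 101 010
= 100111000101010


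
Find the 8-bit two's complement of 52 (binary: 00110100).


Original: 00110100
Step 1 - Invert all bits: 11001011
Step 2 - Add 1: 11001011 + 1
= 11001100 (represents -52)


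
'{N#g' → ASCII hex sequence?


String: '{N#g'  (4 characters)
Per-character ASCII lookup:
  '{': special character: '{' = 123 → 0x7B
  'N': uppercase starts at 65: 'N' = 65 + 13 = 78 → 0x4E
  '#': special character: '#' = 35 → 0x23
  'g': lowercase starts at 97: 'g' = 97 + 6 = 103 → 0x67
= 0x7B 0x4E 0x23 0x67


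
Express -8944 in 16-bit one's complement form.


Original: 0010001011110000
Invert all bits:
  bit 0: 0 → 1
  bit 1: 0 → 1
  bit 2: 1 → 0
  bit 3: 0 → 1
  bit 4: 0 → 1
  bit 5: 0 → 1
  bit 6: 1 → 0
  bit 7: 0 → 1
  bit 8: 1 → 0
  bit 9: 1 → 0
  bit 10: 1 → 0
  bit 11: 1 → 0
  bit 12: 0 → 1
  bit 13: 0 → 1
  bit 14: 0 → 1
  bit 15: 0 → 1
= 1101110100001111


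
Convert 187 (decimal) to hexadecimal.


Divide by 16 repeatedly:
187 ÷ 16 = 11 remainder 11 (B)
11 ÷ 16 = 0 remainder 11 (B)
Reading remainders bottom-up:
= 0xBB


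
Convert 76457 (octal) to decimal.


Positional values:
Position 0: 7 × 8^0 = 7
Position 1: 5 × 8^1 = 40
Position 2: 4 × 8^2 = 256
Position 3: 6 × 8^3 = 3072
Position 4: 7 × 8^4 = 28672
Sum = 7 + 40 + 256 + 3072 + 28672
= 32047


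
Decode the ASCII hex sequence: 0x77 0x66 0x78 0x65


Codes (hex): 0x77 0x66 0x78 0x65
Per-code ASCII lookup:
  0x77 = 119  (range 97-122: lowercase, 119 - 97 = 22) → 'w'
  0x66 = 102  (range 97-122: lowercase, 102 - 97 = 5) → 'f'
  0x78 = 120  (range 97-122: lowercase, 120 - 97 = 23) → 'x'
  0x65 = 101  (range 97-122: lowercase, 101 - 97 = 4) → 'e'
= 'wfxe'


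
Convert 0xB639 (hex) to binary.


Each hex digit → 4 binary bits:
  B = 1011
  6 = 0110
  3 = 0011
  9 = 1001
Concatenate: 1011 0110 0011 1001
= 1011011000111001


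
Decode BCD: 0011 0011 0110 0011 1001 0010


Each 4-bit group → digit:
  0011 → 3
  0011 → 3
  0110 → 6
  0011 → 3
  1001 → 9
  0010 → 2
= 336392


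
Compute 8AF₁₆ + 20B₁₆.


Align and add column by column (LSB to MSB, each column mod 16 with carry):
  08AF
+ 020B
  ----
  col 0: F(15) + B(11) + 0 (carry in) = 26 → A(10), carry out 1
  col 1: A(10) + 0(0) + 1 (carry in) = 11 → B(11), carry out 0
  col 2: 8(8) + 2(2) + 0 (carry in) = 10 → A(10), carry out 0
  col 3: 0(0) + 0(0) + 0 (carry in) = 0 → 0(0), carry out 0
Reading digits MSB→LSB: 0ABA
Strip leading zeros: ABA
= 0xABA


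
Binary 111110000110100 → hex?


Group into 4-bit nibbles: 0111110000110100
  0111 = 7
  1100 = C
  0011 = 3
  0100 = 4
= 0x7C34


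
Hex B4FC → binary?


Each hex digit → 4 binary bits:
  B = 1011
  4 = 0100
  F = 1111
  C = 1100
Concatenate: 1011 0100 1111 1100
= 1011010011111100


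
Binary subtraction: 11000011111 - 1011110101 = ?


Align and subtract column by column (LSB to MSB, borrowing when needed):
  11000011111
- 01011110101
  -----------
  col 0: (1 - 0 borrow-in) - 1 → 1 - 1 = 0, borrow out 0
  col 1: (1 - 0 borrow-in) - 0 → 1 - 0 = 1, borrow out 0
  col 2: (1 - 0 borrow-in) - 1 → 1 - 1 = 0, borrow out 0
  col 3: (1 - 0 borrow-in) - 0 → 1 - 0 = 1, borrow out 0
  col 4: (1 - 0 borrow-in) - 1 → 1 - 1 = 0, borrow out 0
  col 5: (0 - 0 borrow-in) - 1 → borrow from next column: (0+2) - 1 = 1, borrow out 1
  col 6: (0 - 1 borrow-in) - 1 → borrow from next column: (-1+2) - 1 = 0, borrow out 1
  col 7: (0 - 1 borrow-in) - 1 → borrow from next column: (-1+2) - 1 = 0, borrow out 1
  col 8: (0 - 1 borrow-in) - 0 → borrow from next column: (-1+2) - 0 = 1, borrow out 1
  col 9: (1 - 1 borrow-in) - 1 → borrow from next column: (0+2) - 1 = 1, borrow out 1
  col 10: (1 - 1 borrow-in) - 0 → 0 - 0 = 0, borrow out 0
Reading bits MSB→LSB: 01100101010
Strip leading zeros: 1100101010
= 1100101010


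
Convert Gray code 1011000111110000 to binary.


Gray code: 1011000111110000
MSB stays the same: 1
Each subsequent bit = prev_binary XOR current_gray:
  B[1] = 1 XOR 0 = 1
  B[2] = 1 XOR 1 = 0
  B[3] = 0 XOR 1 = 1
  B[4] = 1 XOR 0 = 1
  B[5] = 1 XOR 0 = 1
  B[6] = 1 XOR 0 = 1
  B[7] = 1 XOR 1 = 0
  B[8] = 0 XOR 1 = 1
  B[9] = 1 XOR 1 = 0
  B[10] = 0 XOR 1 = 1
  B[11] = 1 XOR 1 = 0
  B[12] = 0 XOR 0 = 0
  B[13] = 0 XOR 0 = 0
  B[14] = 0 XOR 0 = 0
  B[15] = 0 XOR 0 = 0
= 1101111010100000 (56992 decimal)


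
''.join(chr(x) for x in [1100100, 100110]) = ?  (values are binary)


Codes (binary): 1100100 100110
Per-code ASCII lookup:
  1100100 = 100  (range 97-122: lowercase, 100 - 97 = 3) → 'd'
  100110 = 38  (special character) → '&'
= 'd&'


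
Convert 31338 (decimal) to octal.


Divide by 8 repeatedly:
31338 ÷ 8 = 3917 remainder 2
3917 ÷ 8 = 489 remainder 5
489 ÷ 8 = 61 remainder 1
61 ÷ 8 = 7 remainder 5
7 ÷ 8 = 0 remainder 7
Reading remainders bottom-up:
= 0o75152


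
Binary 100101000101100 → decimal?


Positional values:
Bit 2: 1 × 2^2 = 4
Bit 3: 1 × 2^3 = 8
Bit 5: 1 × 2^5 = 32
Bit 9: 1 × 2^9 = 512
Bit 11: 1 × 2^11 = 2048
Bit 14: 1 × 2^14 = 16384
Sum = 4 + 8 + 32 + 512 + 2048 + 16384
= 18988


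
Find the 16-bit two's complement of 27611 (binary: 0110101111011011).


Original: 0110101111011011
Step 1 - Invert all bits: 1001010000100100
Step 2 - Add 1: 1001010000100100 + 1
= 1001010000100101 (represents -27611)


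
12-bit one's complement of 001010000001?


Original: 001010000001
Invert all bits:
  bit 0: 0 → 1
  bit 1: 0 → 1
  bit 2: 1 → 0
  bit 3: 0 → 1
  bit 4: 1 → 0
  bit 5: 0 → 1
  bit 6: 0 → 1
  bit 7: 0 → 1
  bit 8: 0 → 1
  bit 9: 0 → 1
  bit 10: 0 → 1
  bit 11: 1 → 0
= 110101111110


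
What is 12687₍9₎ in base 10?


Positional values (base 9):
  7 × 9^0 = 7 × 1 = 7
  8 × 9^1 = 8 × 9 = 72
  6 × 9^2 = 6 × 81 = 486
  2 × 9^3 = 2 × 729 = 1458
  1 × 9^4 = 1 × 6561 = 6561
Sum = 7 + 72 + 486 + 1458 + 6561
= 8584


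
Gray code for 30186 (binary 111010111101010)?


Binary: 111010111101010
Gray code: G = B XOR (B >> 1)
B >> 1 = 011101011110101
111010111101010 XOR 011101011110101:
  1 XOR 0 = 1
  1 XOR 1 = 0
  1 XOR 1 = 0
  0 XOR 1 = 1
  1 XOR 0 = 1
  0 XOR 1 = 1
  1 XOR 0 = 1
  1 XOR 1 = 0
  1 XOR 1 = 0
  1 XOR 1 = 0
  0 XOR 1 = 1
  1 XOR 0 = 1
  0 XOR 1 = 1
  1 XOR 0 = 1
  0 XOR 1 = 1
= 100111100011111


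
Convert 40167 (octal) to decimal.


Positional values:
Position 0: 7 × 8^0 = 7
Position 1: 6 × 8^1 = 48
Position 2: 1 × 8^2 = 64
Position 3: 0 × 8^3 = 0
Position 4: 4 × 8^4 = 16384
Sum = 7 + 48 + 64 + 0 + 16384
= 16503


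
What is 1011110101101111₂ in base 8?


Group into 3-bit groups: 001011110101101111
  001 = 1
  011 = 3
  110 = 6
  101 = 5
  101 = 5
  111 = 7
= 0o136557


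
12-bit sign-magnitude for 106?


Sign bit: 0 (positive)
Magnitude: 106 = 00001101010
= 000001101010


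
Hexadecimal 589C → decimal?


Positional values:
Position 0: C × 16^0 = 12 × 1 = 12
Position 1: 9 × 16^1 = 9 × 16 = 144
Position 2: 8 × 16^2 = 8 × 256 = 2048
Position 3: 5 × 16^3 = 5 × 4096 = 20480
Sum = 12 + 144 + 2048 + 20480
= 22684


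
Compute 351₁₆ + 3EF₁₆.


Align and add column by column (LSB to MSB, each column mod 16 with carry):
  0351
+ 03EF
  ----
  col 0: 1(1) + F(15) + 0 (carry in) = 16 → 0(0), carry out 1
  col 1: 5(5) + E(14) + 1 (carry in) = 20 → 4(4), carry out 1
  col 2: 3(3) + 3(3) + 1 (carry in) = 7 → 7(7), carry out 0
  col 3: 0(0) + 0(0) + 0 (carry in) = 0 → 0(0), carry out 0
Reading digits MSB→LSB: 0740
Strip leading zeros: 740
= 0x740


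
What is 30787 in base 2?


Divide by 2 repeatedly:
30787 ÷ 2 = 15393 remainder 1
15393 ÷ 2 = 7696 remainder 1
7696 ÷ 2 = 3848 remainder 0
3848 ÷ 2 = 1924 remainder 0
1924 ÷ 2 = 962 remainder 0
962 ÷ 2 = 481 remainder 0
481 ÷ 2 = 240 remainder 1
240 ÷ 2 = 120 remainder 0
120 ÷ 2 = 60 remainder 0
60 ÷ 2 = 30 remainder 0
30 ÷ 2 = 15 remainder 0
15 ÷ 2 = 7 remainder 1
7 ÷ 2 = 3 remainder 1
3 ÷ 2 = 1 remainder 1
1 ÷ 2 = 0 remainder 1
Reading remainders bottom-up:
= 111100001000011


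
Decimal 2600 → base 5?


Divide by 5 repeatedly:
2600 ÷ 5 = 520 remainder 0
520 ÷ 5 = 104 remainder 0
104 ÷ 5 = 20 remainder 4
20 ÷ 5 = 4 remainder 0
4 ÷ 5 = 0 remainder 4
Reading remainders bottom-up:
= 40400


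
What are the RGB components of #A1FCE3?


Hex: #A1FCE3
R = A1₁₆ = 161
G = FC₁₆ = 252
B = E3₁₆ = 227
= RGB(161, 252, 227)


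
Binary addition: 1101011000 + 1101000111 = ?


Align and add column by column (LSB to MSB, carry propagating):
  01101011000
+ 01101000111
  -----------
  col 0: 0 + 1 + 0 (carry in) = 1 → bit 1, carry out 0
  col 1: 0 + 1 + 0 (carry in) = 1 → bit 1, carry out 0
  col 2: 0 + 1 + 0 (carry in) = 1 → bit 1, carry out 0
  col 3: 1 + 0 + 0 (carry in) = 1 → bit 1, carry out 0
  col 4: 1 + 0 + 0 (carry in) = 1 → bit 1, carry out 0
  col 5: 0 + 0 + 0 (carry in) = 0 → bit 0, carry out 0
  col 6: 1 + 1 + 0 (carry in) = 2 → bit 0, carry out 1
  col 7: 0 + 0 + 1 (carry in) = 1 → bit 1, carry out 0
  col 8: 1 + 1 + 0 (carry in) = 2 → bit 0, carry out 1
  col 9: 1 + 1 + 1 (carry in) = 3 → bit 1, carry out 1
  col 10: 0 + 0 + 1 (carry in) = 1 → bit 1, carry out 0
Reading bits MSB→LSB: 11010011111
Strip leading zeros: 11010011111
= 11010011111


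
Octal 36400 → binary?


Each octal digit → 3 binary bits:
  3 = 011
  6 = 110
  4 = 100
  0 = 000
  0 = 000
Concatenate: 011 110 100 000 000
= 011110100000000


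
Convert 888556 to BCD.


Each digit → 4-bit binary:
  8 → 1000
  8 → 1000
  8 → 1000
  5 → 0101
  5 → 0101
  6 → 0110
= 1000 1000 1000 0101 0101 0110


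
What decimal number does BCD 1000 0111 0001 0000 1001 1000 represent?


Each 4-bit group → digit:
  1000 → 8
  0111 → 7
  0001 → 1
  0000 → 0
  1001 → 9
  1000 → 8
= 871098


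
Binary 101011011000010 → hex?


Group into 4-bit nibbles: 0101011011000010
  0101 = 5
  0110 = 6
  1100 = C
  0010 = 2
= 0x56C2


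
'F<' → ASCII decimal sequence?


String: 'F<'  (2 characters)
Per-character ASCII lookup:
  'F': uppercase starts at 65: 'F' = 65 + 5 = 70
  '<': special character: '<' = 60
= 70 60


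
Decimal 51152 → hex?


Divide by 16 repeatedly:
51152 ÷ 16 = 3197 remainder 0 (0)
3197 ÷ 16 = 199 remainder 13 (D)
199 ÷ 16 = 12 remainder 7 (7)
12 ÷ 16 = 0 remainder 12 (C)
Reading remainders bottom-up:
= 0xC7D0


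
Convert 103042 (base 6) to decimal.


Positional values (base 6):
  2 × 6^0 = 2 × 1 = 2
  4 × 6^1 = 4 × 6 = 24
  0 × 6^2 = 0 × 36 = 0
  3 × 6^3 = 3 × 216 = 648
  0 × 6^4 = 0 × 1296 = 0
  1 × 6^5 = 1 × 7776 = 7776
Sum = 2 + 24 + 0 + 648 + 0 + 7776
= 8450


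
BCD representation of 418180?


Each digit → 4-bit binary:
  4 → 0100
  1 → 0001
  8 → 1000
  1 → 0001
  8 → 1000
  0 → 0000
= 0100 0001 1000 0001 1000 0000


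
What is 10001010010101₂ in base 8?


Group into 3-bit groups: 010001010010101
  010 = 2
  001 = 1
  010 = 2
  010 = 2
  101 = 5
= 0o21225


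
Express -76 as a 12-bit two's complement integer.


Original: 000001001100
Step 1 - Invert all bits: 111110110011
Step 2 - Add 1: 111110110011 + 1
= 111110110100 (represents -76)


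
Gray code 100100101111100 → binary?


Gray code: 100100101111100
MSB stays the same: 1
Each subsequent bit = prev_binary XOR current_gray:
  B[1] = 1 XOR 0 = 1
  B[2] = 1 XOR 0 = 1
  B[3] = 1 XOR 1 = 0
  B[4] = 0 XOR 0 = 0
  B[5] = 0 XOR 0 = 0
  B[6] = 0 XOR 1 = 1
  B[7] = 1 XOR 0 = 1
  B[8] = 1 XOR 1 = 0
  B[9] = 0 XOR 1 = 1
  B[10] = 1 XOR 1 = 0
  B[11] = 0 XOR 1 = 1
  B[12] = 1 XOR 1 = 0
  B[13] = 0 XOR 0 = 0
  B[14] = 0 XOR 0 = 0
= 111000110101000 (29096 decimal)


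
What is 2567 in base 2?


Divide by 2 repeatedly:
2567 ÷ 2 = 1283 remainder 1
1283 ÷ 2 = 641 remainder 1
641 ÷ 2 = 320 remainder 1
320 ÷ 2 = 160 remainder 0
160 ÷ 2 = 80 remainder 0
80 ÷ 2 = 40 remainder 0
40 ÷ 2 = 20 remainder 0
20 ÷ 2 = 10 remainder 0
10 ÷ 2 = 5 remainder 0
5 ÷ 2 = 2 remainder 1
2 ÷ 2 = 1 remainder 0
1 ÷ 2 = 0 remainder 1
Reading remainders bottom-up:
= 101000000111


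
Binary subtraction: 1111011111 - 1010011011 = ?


Align and subtract column by column (LSB to MSB, borrowing when needed):
  1111011111
- 1010011011
  ----------
  col 0: (1 - 0 borrow-in) - 1 → 1 - 1 = 0, borrow out 0
  col 1: (1 - 0 borrow-in) - 1 → 1 - 1 = 0, borrow out 0
  col 2: (1 - 0 borrow-in) - 0 → 1 - 0 = 1, borrow out 0
  col 3: (1 - 0 borrow-in) - 1 → 1 - 1 = 0, borrow out 0
  col 4: (1 - 0 borrow-in) - 1 → 1 - 1 = 0, borrow out 0
  col 5: (0 - 0 borrow-in) - 0 → 0 - 0 = 0, borrow out 0
  col 6: (1 - 0 borrow-in) - 0 → 1 - 0 = 1, borrow out 0
  col 7: (1 - 0 borrow-in) - 1 → 1 - 1 = 0, borrow out 0
  col 8: (1 - 0 borrow-in) - 0 → 1 - 0 = 1, borrow out 0
  col 9: (1 - 0 borrow-in) - 1 → 1 - 1 = 0, borrow out 0
Reading bits MSB→LSB: 0101000100
Strip leading zeros: 101000100
= 101000100


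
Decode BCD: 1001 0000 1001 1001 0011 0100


Each 4-bit group → digit:
  1001 → 9
  0000 → 0
  1001 → 9
  1001 → 9
  0011 → 3
  0100 → 4
= 909934


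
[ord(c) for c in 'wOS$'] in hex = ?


String: 'wOS$'  (4 characters)
Per-character ASCII lookup:
  'w': lowercase starts at 97: 'w' = 97 + 22 = 119 → 0x77
  'O': uppercase starts at 65: 'O' = 65 + 14 = 79 → 0x4F
  'S': uppercase starts at 65: 'S' = 65 + 18 = 83 → 0x53
  '$': special character: '$' = 36 → 0x24
= 0x77 0x4F 0x53 0x24


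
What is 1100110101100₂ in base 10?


Positional values:
Bit 2: 1 × 2^2 = 4
Bit 3: 1 × 2^3 = 8
Bit 5: 1 × 2^5 = 32
Bit 7: 1 × 2^7 = 128
Bit 8: 1 × 2^8 = 256
Bit 11: 1 × 2^11 = 2048
Bit 12: 1 × 2^12 = 4096
Sum = 4 + 8 + 32 + 128 + 256 + 2048 + 4096
= 6572


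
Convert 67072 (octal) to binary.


Each octal digit → 3 binary bits:
  6 = 110
  7 = 111
  0 = 000
  7 = 111
  2 = 010
Concatenate: 110 111 000 111 010
= 110111000111010


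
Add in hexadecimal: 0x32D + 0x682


Align and add column by column (LSB to MSB, each column mod 16 with carry):
  032D
+ 0682
  ----
  col 0: D(13) + 2(2) + 0 (carry in) = 15 → F(15), carry out 0
  col 1: 2(2) + 8(8) + 0 (carry in) = 10 → A(10), carry out 0
  col 2: 3(3) + 6(6) + 0 (carry in) = 9 → 9(9), carry out 0
  col 3: 0(0) + 0(0) + 0 (carry in) = 0 → 0(0), carry out 0
Reading digits MSB→LSB: 09AF
Strip leading zeros: 9AF
= 0x9AF


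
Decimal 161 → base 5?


Divide by 5 repeatedly:
161 ÷ 5 = 32 remainder 1
32 ÷ 5 = 6 remainder 2
6 ÷ 5 = 1 remainder 1
1 ÷ 5 = 0 remainder 1
Reading remainders bottom-up:
= 1121


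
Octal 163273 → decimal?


Positional values:
Position 0: 3 × 8^0 = 3
Position 1: 7 × 8^1 = 56
Position 2: 2 × 8^2 = 128
Position 3: 3 × 8^3 = 1536
Position 4: 6 × 8^4 = 24576
Position 5: 1 × 8^5 = 32768
Sum = 3 + 56 + 128 + 1536 + 24576 + 32768
= 59067


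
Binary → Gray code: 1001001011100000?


Binary: 1001001011100000
Gray code: G = B XOR (B >> 1)
B >> 1 = 0100100101110000
1001001011100000 XOR 0100100101110000:
  1 XOR 0 = 1
  0 XOR 1 = 1
  0 XOR 0 = 0
  1 XOR 0 = 1
  0 XOR 1 = 1
  0 XOR 0 = 0
  1 XOR 0 = 1
  0 XOR 1 = 1
  1 XOR 0 = 1
  1 XOR 1 = 0
  1 XOR 1 = 0
  0 XOR 1 = 1
  0 XOR 0 = 0
  0 XOR 0 = 0
  0 XOR 0 = 0
  0 XOR 0 = 0
= 1101101110010000


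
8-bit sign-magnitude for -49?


Sign bit: 1 (negative)
Magnitude: 49 = 0110001
= 10110001


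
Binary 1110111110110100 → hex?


Group into 4-bit nibbles: 1110111110110100
  1110 = E
  1111 = F
  1011 = B
  0100 = 4
= 0xEFB4


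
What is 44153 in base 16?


Divide by 16 repeatedly:
44153 ÷ 16 = 2759 remainder 9 (9)
2759 ÷ 16 = 172 remainder 7 (7)
172 ÷ 16 = 10 remainder 12 (C)
10 ÷ 16 = 0 remainder 10 (A)
Reading remainders bottom-up:
= 0xAC79


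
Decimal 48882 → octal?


Divide by 8 repeatedly:
48882 ÷ 8 = 6110 remainder 2
6110 ÷ 8 = 763 remainder 6
763 ÷ 8 = 95 remainder 3
95 ÷ 8 = 11 remainder 7
11 ÷ 8 = 1 remainder 3
1 ÷ 8 = 0 remainder 1
Reading remainders bottom-up:
= 0o137362


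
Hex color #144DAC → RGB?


Hex: #144DAC
R = 14₁₆ = 20
G = 4D₁₆ = 77
B = AC₁₆ = 172
= RGB(20, 77, 172)


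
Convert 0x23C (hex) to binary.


Each hex digit → 4 binary bits:
  2 = 0010
  3 = 0011
  C = 1100
Concatenate: 0010 0011 1100
= 001000111100


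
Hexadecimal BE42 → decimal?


Positional values:
Position 0: 2 × 16^0 = 2 × 1 = 2
Position 1: 4 × 16^1 = 4 × 16 = 64
Position 2: E × 16^2 = 14 × 256 = 3584
Position 3: B × 16^3 = 11 × 4096 = 45056
Sum = 2 + 64 + 3584 + 45056
= 48706


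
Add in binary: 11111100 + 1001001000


Align and add column by column (LSB to MSB, carry propagating):
  00011111100
+ 01001001000
  -----------
  col 0: 0 + 0 + 0 (carry in) = 0 → bit 0, carry out 0
  col 1: 0 + 0 + 0 (carry in) = 0 → bit 0, carry out 0
  col 2: 1 + 0 + 0 (carry in) = 1 → bit 1, carry out 0
  col 3: 1 + 1 + 0 (carry in) = 2 → bit 0, carry out 1
  col 4: 1 + 0 + 1 (carry in) = 2 → bit 0, carry out 1
  col 5: 1 + 0 + 1 (carry in) = 2 → bit 0, carry out 1
  col 6: 1 + 1 + 1 (carry in) = 3 → bit 1, carry out 1
  col 7: 1 + 0 + 1 (carry in) = 2 → bit 0, carry out 1
  col 8: 0 + 0 + 1 (carry in) = 1 → bit 1, carry out 0
  col 9: 0 + 1 + 0 (carry in) = 1 → bit 1, carry out 0
  col 10: 0 + 0 + 0 (carry in) = 0 → bit 0, carry out 0
Reading bits MSB→LSB: 01101000100
Strip leading zeros: 1101000100
= 1101000100


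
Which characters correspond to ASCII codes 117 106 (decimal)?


Codes (decimal): 117 106
Per-code ASCII lookup:
  117  (range 97-122: lowercase, 117 - 97 = 20) → 'u'
  106  (range 97-122: lowercase, 106 - 97 = 9) → 'j'
= 'uj'


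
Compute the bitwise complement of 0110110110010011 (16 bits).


Original: 0110110110010011
Invert all bits:
  bit 0: 0 → 1
  bit 1: 1 → 0
  bit 2: 1 → 0
  bit 3: 0 → 1
  bit 4: 1 → 0
  bit 5: 1 → 0
  bit 6: 0 → 1
  bit 7: 1 → 0
  bit 8: 1 → 0
  bit 9: 0 → 1
  bit 10: 0 → 1
  bit 11: 1 → 0
  bit 12: 0 → 1
  bit 13: 0 → 1
  bit 14: 1 → 0
  bit 15: 1 → 0
= 1001001001101100


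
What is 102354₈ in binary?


Each octal digit → 3 binary bits:
  1 = 001
  0 = 000
  2 = 010
  3 = 011
  5 = 101
  4 = 100
Concatenate: 001 000 010 011 101 100
= 001000010011101100


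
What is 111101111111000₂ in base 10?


Positional values:
Bit 3: 1 × 2^3 = 8
Bit 4: 1 × 2^4 = 16
Bit 5: 1 × 2^5 = 32
Bit 6: 1 × 2^6 = 64
Bit 7: 1 × 2^7 = 128
Bit 8: 1 × 2^8 = 256
Bit 9: 1 × 2^9 = 512
Bit 11: 1 × 2^11 = 2048
Bit 12: 1 × 2^12 = 4096
Bit 13: 1 × 2^13 = 8192
Bit 14: 1 × 2^14 = 16384
Sum = 8 + 16 + 32 + 64 + 128 + 256 + 512 + 2048 + 4096 + 8192 + 16384
= 31736


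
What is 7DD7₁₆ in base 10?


Positional values:
Position 0: 7 × 16^0 = 7 × 1 = 7
Position 1: D × 16^1 = 13 × 16 = 208
Position 2: D × 16^2 = 13 × 256 = 3328
Position 3: 7 × 16^3 = 7 × 4096 = 28672
Sum = 7 + 208 + 3328 + 28672
= 32215


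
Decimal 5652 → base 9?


Divide by 9 repeatedly:
5652 ÷ 9 = 628 remainder 0
628 ÷ 9 = 69 remainder 7
69 ÷ 9 = 7 remainder 6
7 ÷ 9 = 0 remainder 7
Reading remainders bottom-up:
= 7670


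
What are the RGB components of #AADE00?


Hex: #AADE00
R = AA₁₆ = 170
G = DE₁₆ = 222
B = 00₁₆ = 0
= RGB(170, 222, 0)


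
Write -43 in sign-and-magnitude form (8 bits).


Sign bit: 1 (negative)
Magnitude: 43 = 0101011
= 10101011
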